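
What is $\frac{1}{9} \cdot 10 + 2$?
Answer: $\frac{28}{9} \approx 3.1111$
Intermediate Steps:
$\frac{1}{9} \cdot 10 + 2 = \frac{10}{9} + 2 = \frac{28}{9}$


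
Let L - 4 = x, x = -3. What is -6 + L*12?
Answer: 6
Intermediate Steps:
L = 1 (L = 4 - 3 = 1)
-6 + L*12 = -6 + 1*12 = -6 + 12 = 6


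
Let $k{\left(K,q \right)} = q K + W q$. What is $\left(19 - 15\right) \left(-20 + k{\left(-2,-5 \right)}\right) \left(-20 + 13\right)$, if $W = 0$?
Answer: $280$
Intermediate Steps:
$k{\left(K,q \right)} = K q$ ($k{\left(K,q \right)} = q K + 0 q = K q + 0 = K q$)
$\left(19 - 15\right) \left(-20 + k{\left(-2,-5 \right)}\right) \left(-20 + 13\right) = \left(19 - 15\right) \left(-20 - -10\right) \left(-20 + 13\right) = 4 \left(-20 + 10\right) \left(-7\right) = 4 \left(-10\right) \left(-7\right) = \left(-40\right) \left(-7\right) = 280$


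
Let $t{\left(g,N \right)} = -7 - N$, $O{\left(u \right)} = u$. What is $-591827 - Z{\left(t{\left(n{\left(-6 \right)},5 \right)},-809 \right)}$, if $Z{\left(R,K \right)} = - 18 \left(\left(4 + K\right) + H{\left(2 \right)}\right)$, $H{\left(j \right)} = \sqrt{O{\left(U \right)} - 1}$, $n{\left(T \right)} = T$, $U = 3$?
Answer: $-606317 + 18 \sqrt{2} \approx -6.0629 \cdot 10^{5}$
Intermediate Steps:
$H{\left(j \right)} = \sqrt{2}$ ($H{\left(j \right)} = \sqrt{3 - 1} = \sqrt{2}$)
$Z{\left(R,K \right)} = -72 - 18 K - 18 \sqrt{2}$ ($Z{\left(R,K \right)} = - 18 \left(\left(4 + K\right) + \sqrt{2}\right) = - 18 \left(4 + K + \sqrt{2}\right) = -72 - 18 K - 18 \sqrt{2}$)
$-591827 - Z{\left(t{\left(n{\left(-6 \right)},5 \right)},-809 \right)} = -591827 - \left(-72 - -14562 - 18 \sqrt{2}\right) = -591827 - \left(-72 + 14562 - 18 \sqrt{2}\right) = -591827 - \left(14490 - 18 \sqrt{2}\right) = -606317 + 18 \sqrt{2}$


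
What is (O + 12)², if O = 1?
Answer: 169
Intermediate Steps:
(O + 12)² = (1 + 12)² = 13² = 169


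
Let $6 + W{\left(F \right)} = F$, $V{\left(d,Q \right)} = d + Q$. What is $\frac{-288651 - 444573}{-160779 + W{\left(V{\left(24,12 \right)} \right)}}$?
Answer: $\frac{244408}{53583} \approx 4.5613$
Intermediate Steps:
$V{\left(d,Q \right)} = Q + d$
$W{\left(F \right)} = -6 + F$
$\frac{-288651 - 444573}{-160779 + W{\left(V{\left(24,12 \right)} \right)}} = \frac{-288651 - 444573}{-160779 + \left(-6 + \left(12 + 24\right)\right)} = - \frac{733224}{-160779 + \left(-6 + 36\right)} = - \frac{733224}{-160779 + 30} = - \frac{733224}{-160749} = \left(-733224\right) \left(- \frac{1}{160749}\right) = \frac{244408}{53583}$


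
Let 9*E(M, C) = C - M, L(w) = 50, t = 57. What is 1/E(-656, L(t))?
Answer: 9/706 ≈ 0.012748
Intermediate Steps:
E(M, C) = -M/9 + C/9 (E(M, C) = (C - M)/9 = -M/9 + C/9)
1/E(-656, L(t)) = 1/(-⅑*(-656) + (⅑)*50) = 1/(656/9 + 50/9) = 1/(706/9) = 9/706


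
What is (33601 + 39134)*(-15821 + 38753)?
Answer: 1667959020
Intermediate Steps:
(33601 + 39134)*(-15821 + 38753) = 72735*22932 = 1667959020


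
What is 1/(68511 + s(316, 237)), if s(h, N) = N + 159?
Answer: 1/68907 ≈ 1.4512e-5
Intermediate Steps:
s(h, N) = 159 + N
1/(68511 + s(316, 237)) = 1/(68511 + (159 + 237)) = 1/(68511 + 396) = 1/68907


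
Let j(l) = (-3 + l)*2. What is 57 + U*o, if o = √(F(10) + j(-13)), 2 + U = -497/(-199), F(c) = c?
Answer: 57 + 99*I*√22/199 ≈ 57.0 + 2.3334*I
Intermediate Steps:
j(l) = -6 + 2*l
U = 99/199 (U = -2 - 497/(-199) = -2 - 497*(-1/199) = -2 + 497/199 = 99/199 ≈ 0.49749)
o = I*√22 (o = √(10 + (-6 + 2*(-13))) = √(10 + (-6 - 26)) = √(10 - 32) = √(-22) = I*√22 ≈ 4.6904*I)
57 + U*o = 57 + 99*(I*√22)/199 = 57 + 99*I*√22/199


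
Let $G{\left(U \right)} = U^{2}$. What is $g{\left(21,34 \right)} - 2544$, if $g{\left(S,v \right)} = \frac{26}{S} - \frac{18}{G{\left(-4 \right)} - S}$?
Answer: $- \frac{266612}{105} \approx -2539.2$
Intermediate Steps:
$g{\left(S,v \right)} = - \frac{18}{16 - S} + \frac{26}{S}$ ($g{\left(S,v \right)} = \frac{26}{S} - \frac{18}{\left(-4\right)^{2} - S} = \frac{26}{S} - \frac{18}{16 - S} = - \frac{18}{16 - S} + \frac{26}{S}$)
$g{\left(21,34 \right)} - 2544 = \frac{4 \left(-104 + 11 \cdot 21\right)}{21 \left(-16 + 21\right)} - 2544 = 4 \cdot \frac{1}{21} \cdot \frac{1}{5} \left(-104 + 231\right) - 2544 = 4 \cdot \frac{1}{21} \cdot \frac{1}{5} \cdot 127 - 2544 = \frac{508}{105} - 2544 = - \frac{266612}{105}$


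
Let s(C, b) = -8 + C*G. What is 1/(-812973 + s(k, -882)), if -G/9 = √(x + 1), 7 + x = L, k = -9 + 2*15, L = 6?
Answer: -1/812981 ≈ -1.2300e-6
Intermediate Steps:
k = 21 (k = -9 + 30 = 21)
x = -1 (x = -7 + 6 = -1)
G = 0 (G = -9*√(-1 + 1) = -9*√0 = -9*0 = 0)
s(C, b) = -8 (s(C, b) = -8 + C*0 = -8 + 0 = -8)
1/(-812973 + s(k, -882)) = 1/(-812973 - 8) = 1/(-812981) = -1/812981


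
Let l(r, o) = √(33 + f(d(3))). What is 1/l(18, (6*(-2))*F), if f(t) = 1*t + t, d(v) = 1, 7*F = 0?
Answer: √35/35 ≈ 0.16903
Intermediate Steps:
F = 0 (F = (⅐)*0 = 0)
f(t) = 2*t (f(t) = t + t = 2*t)
l(r, o) = √35 (l(r, o) = √(33 + 2*1) = √(33 + 2) = √35)
1/l(18, (6*(-2))*F) = 1/(√35) = √35/35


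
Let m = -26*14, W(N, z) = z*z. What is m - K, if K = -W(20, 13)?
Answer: -195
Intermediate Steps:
W(N, z) = z**2
m = -364
K = -169 (K = -1*13**2 = -1*169 = -169)
m - K = -364 - 1*(-169) = -364 + 169 = -195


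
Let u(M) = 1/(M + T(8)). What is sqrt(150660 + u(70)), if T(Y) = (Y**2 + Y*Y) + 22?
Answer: sqrt(1822986055)/110 ≈ 388.15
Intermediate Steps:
T(Y) = 22 + 2*Y**2 (T(Y) = (Y**2 + Y**2) + 22 = 2*Y**2 + 22 = 22 + 2*Y**2)
u(M) = 1/(150 + M) (u(M) = 1/(M + (22 + 2*8**2)) = 1/(M + (22 + 2*64)) = 1/(M + (22 + 128)) = 1/(M + 150) = 1/(150 + M))
sqrt(150660 + u(70)) = sqrt(150660 + 1/(150 + 70)) = sqrt(150660 + 1/220) = sqrt(33145201/220) = sqrt(1822986055)/110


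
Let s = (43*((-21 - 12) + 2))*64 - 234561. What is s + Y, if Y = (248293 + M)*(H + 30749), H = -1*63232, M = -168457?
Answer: -2593632661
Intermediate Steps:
H = -63232
s = -319873 (s = (43*(-33 + 2))*64 - 234561 = (43*(-31))*64 - 234561 = -1333*64 - 234561 = -85312 - 234561 = -319873)
Y = -2593312788 (Y = (248293 - 168457)*(-63232 + 30749) = 79836*(-32483) = -2593312788)
s + Y = -319873 - 2593312788 = -2593632661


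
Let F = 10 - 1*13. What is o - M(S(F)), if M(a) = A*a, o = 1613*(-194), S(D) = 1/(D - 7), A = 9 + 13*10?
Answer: -3129081/10 ≈ -3.1291e+5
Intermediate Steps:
F = -3 (F = 10 - 13 = -3)
A = 139 (A = 9 + 130 = 139)
S(D) = 1/(-7 + D)
o = -312922
M(a) = 139*a
o - M(S(F)) = -312922 - 139/(-7 - 3) = -312922 - 139/(-10) = -312922 - 139*(-1)/10 = -312922 - 1*(-139/10) = -312922 + 139/10 = -3129081/10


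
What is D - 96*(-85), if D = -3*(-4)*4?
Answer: 8208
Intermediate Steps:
D = 48 (D = 12*4 = 48)
D - 96*(-85) = 48 - 96*(-85) = 48 + 8160 = 8208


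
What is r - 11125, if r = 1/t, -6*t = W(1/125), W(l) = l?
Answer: -11875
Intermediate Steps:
t = -1/750 (t = -1/6/125 = -1/6*1/125 = -1/750 ≈ -0.0013333)
r = -750 (r = 1/(-1/750) = -750)
r - 11125 = -750 - 11125 = -11875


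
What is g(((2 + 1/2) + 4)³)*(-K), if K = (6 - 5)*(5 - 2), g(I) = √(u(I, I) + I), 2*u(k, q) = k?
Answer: -39*√39/4 ≈ -60.889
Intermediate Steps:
u(k, q) = k/2
g(I) = √6*√I/2 (g(I) = √(I/2 + I) = √(3*I/2) = √6*√I/2)
K = 3 (K = 1*3 = 3)
g(((2 + 1/2) + 4)³)*(-K) = (√6*√(((2 + 1/2) + 4)³)/2)*(-1*3) = (√6*√(((2 + ½) + 4)³)/2)*(-3) = (√6*√((5/2 + 4)³)/2)*(-3) = (√6*√((13/2)³)/2)*(-3) = (√6*√(2197/8)/2)*(-3) = (√6*(13*√26/4)/2)*(-3) = (13*√39/4)*(-3) = -39*√39/4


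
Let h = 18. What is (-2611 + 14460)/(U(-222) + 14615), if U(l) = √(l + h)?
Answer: 173173135/213598429 - 23698*I*√51/213598429 ≈ 0.81074 - 0.00079232*I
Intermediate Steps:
U(l) = √(18 + l) (U(l) = √(l + 18) = √(18 + l))
(-2611 + 14460)/(U(-222) + 14615) = (-2611 + 14460)/(√(18 - 222) + 14615) = 11849/(√(-204) + 14615) = 11849/(2*I*√51 + 14615) = 11849/(14615 + 2*I*√51)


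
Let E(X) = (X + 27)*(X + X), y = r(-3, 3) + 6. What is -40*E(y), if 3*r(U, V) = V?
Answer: -19040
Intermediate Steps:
r(U, V) = V/3
y = 7 (y = (1/3)*3 + 6 = 1 + 6 = 7)
E(X) = 2*X*(27 + X) (E(X) = (27 + X)*(2*X) = 2*X*(27 + X))
-40*E(y) = -80*7*(27 + 7) = -80*7*34 = -40*476 = -19040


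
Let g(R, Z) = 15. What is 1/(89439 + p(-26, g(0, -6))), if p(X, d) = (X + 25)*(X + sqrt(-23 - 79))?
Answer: 89465/8003986327 + I*sqrt(102)/8003986327 ≈ 1.1178e-5 + 1.2618e-9*I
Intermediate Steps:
p(X, d) = (25 + X)*(X + I*sqrt(102)) (p(X, d) = (25 + X)*(X + sqrt(-102)) = (25 + X)*(X + I*sqrt(102)))
1/(89439 + p(-26, g(0, -6))) = 1/(89439 + ((-26)**2 + 25*(-26) + 25*I*sqrt(102) + I*(-26)*sqrt(102))) = 1/(89439 + (676 - 650 + 25*I*sqrt(102) - 26*I*sqrt(102))) = 1/(89439 + (26 - I*sqrt(102))) = 1/(89465 - I*sqrt(102))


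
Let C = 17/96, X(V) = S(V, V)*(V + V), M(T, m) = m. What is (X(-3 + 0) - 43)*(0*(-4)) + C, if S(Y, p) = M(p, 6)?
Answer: 17/96 ≈ 0.17708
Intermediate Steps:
S(Y, p) = 6
X(V) = 12*V (X(V) = 6*(V + V) = 6*(2*V) = 12*V)
C = 17/96 (C = 17*(1/96) = 17/96 ≈ 0.17708)
(X(-3 + 0) - 43)*(0*(-4)) + C = (12*(-3 + 0) - 43)*(0*(-4)) + 17/96 = (12*(-3) - 43)*0 + 17/96 = (-36 - 43)*0 + 17/96 = -79*0 + 17/96 = 0 + 17/96 = 17/96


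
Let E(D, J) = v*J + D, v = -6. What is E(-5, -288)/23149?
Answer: 1723/23149 ≈ 0.074431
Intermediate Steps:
E(D, J) = D - 6*J (E(D, J) = -6*J + D = D - 6*J)
E(-5, -288)/23149 = (-5 - 6*(-288))/23149 = (-5 + 1728)*(1/23149) = 1723*(1/23149) = 1723/23149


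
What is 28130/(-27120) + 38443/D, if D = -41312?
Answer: -27558509/14004768 ≈ -1.9678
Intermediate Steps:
28130/(-27120) + 38443/D = 28130/(-27120) + 38443/(-41312) = 28130*(-1/27120) + 38443*(-1/41312) = -2813/2712 - 38443/41312 = -27558509/14004768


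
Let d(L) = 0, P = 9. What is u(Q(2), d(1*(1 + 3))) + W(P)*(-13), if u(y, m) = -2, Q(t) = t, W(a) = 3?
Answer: -41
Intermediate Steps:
u(Q(2), d(1*(1 + 3))) + W(P)*(-13) = -2 + 3*(-13) = -2 - 39 = -41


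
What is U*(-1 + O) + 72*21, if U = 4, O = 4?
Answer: 1524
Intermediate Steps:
U*(-1 + O) + 72*21 = 4*(-1 + 4) + 72*21 = 4*3 + 1512 = 12 + 1512 = 1524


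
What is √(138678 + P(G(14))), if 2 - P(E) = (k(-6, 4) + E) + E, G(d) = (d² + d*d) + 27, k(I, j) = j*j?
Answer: 3*√15314 ≈ 371.25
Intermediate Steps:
k(I, j) = j²
G(d) = 27 + 2*d² (G(d) = (d² + d²) + 27 = 2*d² + 27 = 27 + 2*d²)
P(E) = -14 - 2*E (P(E) = 2 - ((4² + E) + E) = 2 - ((16 + E) + E) = 2 - (16 + 2*E) = 2 + (-16 - 2*E) = -14 - 2*E)
√(138678 + P(G(14))) = √(138678 + (-14 - 2*(27 + 2*14²))) = √(138678 + (-14 - 2*(27 + 2*196))) = √(138678 + (-14 - 2*(27 + 392))) = √(138678 + (-14 - 2*419)) = √(138678 + (-14 - 838)) = √(138678 - 852) = √137826 = 3*√15314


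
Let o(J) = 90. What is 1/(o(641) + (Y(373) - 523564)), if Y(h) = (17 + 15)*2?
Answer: -1/523410 ≈ -1.9105e-6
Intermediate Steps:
Y(h) = 64 (Y(h) = 32*2 = 64)
1/(o(641) + (Y(373) - 523564)) = 1/(90 + (64 - 523564)) = 1/(90 - 523500) = 1/(-523410) = -1/523410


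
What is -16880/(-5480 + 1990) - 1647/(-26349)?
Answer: 15017305/3065267 ≈ 4.8992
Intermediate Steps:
-16880/(-5480 + 1990) - 1647/(-26349) = -16880/(-3490) - 1647*(-1/26349) = -16880*(-1/3490) + 549/8783 = 1688/349 + 549/8783 = 15017305/3065267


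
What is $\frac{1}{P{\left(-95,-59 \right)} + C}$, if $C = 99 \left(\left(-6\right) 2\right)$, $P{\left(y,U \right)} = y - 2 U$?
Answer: $- \frac{1}{1165} \approx -0.00085837$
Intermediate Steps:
$C = -1188$ ($C = 99 \left(-12\right) = -1188$)
$\frac{1}{P{\left(-95,-59 \right)} + C} = \frac{1}{\left(-95 - -118\right) - 1188} = \frac{1}{\left(-95 + 118\right) - 1188} = \frac{1}{23 - 1188} = \frac{1}{-1165} = - \frac{1}{1165}$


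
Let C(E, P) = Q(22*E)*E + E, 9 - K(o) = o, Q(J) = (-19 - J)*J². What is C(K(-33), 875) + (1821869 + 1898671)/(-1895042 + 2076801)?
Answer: -6146117368043886/181759 ≈ -3.3815e+10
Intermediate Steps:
Q(J) = J²*(-19 - J)
K(o) = 9 - o
C(E, P) = E + 484*E³*(-19 - 22*E) (C(E, P) = ((22*E)²*(-19 - 22*E))*E + E = ((484*E²)*(-19 - 22*E))*E + E = (484*E²*(-19 - 22*E))*E + E = 484*E³*(-19 - 22*E) + E = E + 484*E³*(-19 - 22*E))
C(K(-33), 875) + (1821869 + 1898671)/(-1895042 + 2076801) = ((9 - 1*(-33)) - 10648*(9 - 1*(-33))⁴ - 9196*(9 - 1*(-33))³) + (1821869 + 1898671)/(-1895042 + 2076801) = ((9 + 33) - 10648*(9 + 33)⁴ - 9196*(9 + 33)³) + 3720540/181759 = (42 - 10648*42⁴ - 9196*42³) + 3720540*(1/181759) = (42 - 10648*3111696 - 9196*74088) + 3720540/181759 = (42 - 33133339008 - 681313248) + 3720540/181759 = -33814652214 + 3720540/181759 = -6146117368043886/181759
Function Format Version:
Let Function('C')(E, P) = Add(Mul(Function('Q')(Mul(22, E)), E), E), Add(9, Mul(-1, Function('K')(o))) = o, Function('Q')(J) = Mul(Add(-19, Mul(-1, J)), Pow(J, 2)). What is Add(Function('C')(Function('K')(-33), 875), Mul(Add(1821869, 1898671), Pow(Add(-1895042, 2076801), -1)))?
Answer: Rational(-6146117368043886, 181759) ≈ -3.3815e+10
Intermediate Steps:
Function('Q')(J) = Mul(Pow(J, 2), Add(-19, Mul(-1, J)))
Function('K')(o) = Add(9, Mul(-1, o))
Function('C')(E, P) = Add(E, Mul(484, Pow(E, 3), Add(-19, Mul(-22, E)))) (Function('C')(E, P) = Add(Mul(Mul(Pow(Mul(22, E), 2), Add(-19, Mul(-1, Mul(22, E)))), E), E) = Add(Mul(Mul(Mul(484, Pow(E, 2)), Add(-19, Mul(-22, E))), E), E) = Add(Mul(Mul(484, Pow(E, 2), Add(-19, Mul(-22, E))), E), E) = Add(Mul(484, Pow(E, 3), Add(-19, Mul(-22, E))), E) = Add(E, Mul(484, Pow(E, 3), Add(-19, Mul(-22, E)))))
Add(Function('C')(Function('K')(-33), 875), Mul(Add(1821869, 1898671), Pow(Add(-1895042, 2076801), -1))) = Add(Add(Add(9, Mul(-1, -33)), Mul(-10648, Pow(Add(9, Mul(-1, -33)), 4)), Mul(-9196, Pow(Add(9, Mul(-1, -33)), 3))), Mul(Add(1821869, 1898671), Pow(Add(-1895042, 2076801), -1))) = Add(Add(Add(9, 33), Mul(-10648, Pow(Add(9, 33), 4)), Mul(-9196, Pow(Add(9, 33), 3))), Mul(3720540, Pow(181759, -1))) = Add(Add(42, Mul(-10648, Pow(42, 4)), Mul(-9196, Pow(42, 3))), Mul(3720540, Rational(1, 181759))) = Add(Add(42, Mul(-10648, 3111696), Mul(-9196, 74088)), Rational(3720540, 181759)) = Add(Add(42, -33133339008, -681313248), Rational(3720540, 181759)) = Add(-33814652214, Rational(3720540, 181759)) = Rational(-6146117368043886, 181759)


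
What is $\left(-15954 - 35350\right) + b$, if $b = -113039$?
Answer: $-164343$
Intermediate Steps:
$\left(-15954 - 35350\right) + b = \left(-15954 - 35350\right) - 113039 = -51304 - 113039 = -164343$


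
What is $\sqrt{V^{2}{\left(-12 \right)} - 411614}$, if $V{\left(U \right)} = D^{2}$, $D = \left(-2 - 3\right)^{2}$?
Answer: $i \sqrt{20989} \approx 144.88 i$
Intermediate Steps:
$D = 25$ ($D = \left(-2 - 3\right)^{2} = \left(-5\right)^{2} = 25$)
$V{\left(U \right)} = 625$ ($V{\left(U \right)} = 25^{2} = 625$)
$\sqrt{V^{2}{\left(-12 \right)} - 411614} = \sqrt{625^{2} - 411614} = \sqrt{390625 - 411614} = \sqrt{-20989} = i \sqrt{20989}$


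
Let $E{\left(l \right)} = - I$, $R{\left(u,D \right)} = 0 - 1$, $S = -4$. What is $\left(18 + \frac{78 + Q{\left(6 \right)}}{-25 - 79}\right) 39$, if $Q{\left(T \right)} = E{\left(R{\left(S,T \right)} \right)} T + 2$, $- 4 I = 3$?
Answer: $\frac{10725}{16} \approx 670.31$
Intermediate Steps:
$I = - \frac{3}{4}$ ($I = \left(- \frac{1}{4}\right) 3 = - \frac{3}{4} \approx -0.75$)
$R{\left(u,D \right)} = -1$ ($R{\left(u,D \right)} = 0 - 1 = -1$)
$E{\left(l \right)} = \frac{3}{4}$ ($E{\left(l \right)} = \left(-1\right) \left(- \frac{3}{4}\right) = \frac{3}{4}$)
$Q{\left(T \right)} = 2 + \frac{3 T}{4}$ ($Q{\left(T \right)} = \frac{3 T}{4} + 2 = 2 + \frac{3 T}{4}$)
$\left(18 + \frac{78 + Q{\left(6 \right)}}{-25 - 79}\right) 39 = \left(18 + \frac{78 + \left(2 + \frac{3}{4} \cdot 6\right)}{-25 - 79}\right) 39 = \left(18 + \frac{78 + \left(2 + \frac{9}{2}\right)}{-104}\right) 39 = \left(18 + \left(78 + \frac{13}{2}\right) \left(- \frac{1}{104}\right)\right) 39 = \left(18 + \frac{169}{2} \left(- \frac{1}{104}\right)\right) 39 = \left(18 - \frac{13}{16}\right) 39 = \frac{275}{16} \cdot 39 = \frac{10725}{16}$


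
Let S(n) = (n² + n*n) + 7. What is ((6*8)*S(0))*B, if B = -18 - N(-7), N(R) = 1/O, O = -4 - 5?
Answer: -18032/3 ≈ -6010.7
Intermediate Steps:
O = -9
S(n) = 7 + 2*n² (S(n) = (n² + n²) + 7 = 2*n² + 7 = 7 + 2*n²)
N(R) = -⅑ (N(R) = 1/(-9) = -⅑)
B = -161/9 (B = -18 - 1*(-⅑) = -18 + ⅑ = -161/9 ≈ -17.889)
((6*8)*S(0))*B = ((6*8)*(7 + 2*0²))*(-161/9) = (48*(7 + 2*0))*(-161/9) = (48*(7 + 0))*(-161/9) = (48*7)*(-161/9) = 336*(-161/9) = -18032/3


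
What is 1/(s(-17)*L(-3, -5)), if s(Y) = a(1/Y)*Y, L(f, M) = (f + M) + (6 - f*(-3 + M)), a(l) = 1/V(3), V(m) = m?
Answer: 3/442 ≈ 0.0067873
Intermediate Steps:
a(l) = ⅓ (a(l) = 1/3 = ⅓)
L(f, M) = 6 + M + f - f*(-3 + M) (L(f, M) = (M + f) + (6 - f*(-3 + M)) = 6 + M + f - f*(-3 + M))
s(Y) = Y/3
1/(s(-17)*L(-3, -5)) = 1/(((⅓)*(-17))*(6 - 5 + 4*(-3) - 1*(-5)*(-3))) = 1/(-17*(6 - 5 - 12 - 15)/3) = 1/(-17/3*(-26)) = 1/(442/3) = 3/442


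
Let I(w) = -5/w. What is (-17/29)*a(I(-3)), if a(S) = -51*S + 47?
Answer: 646/29 ≈ 22.276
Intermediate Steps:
a(S) = 47 - 51*S
(-17/29)*a(I(-3)) = (-17/29)*(47 - (-255)/(-3)) = (-17*1/29)*(47 - (-255)*(-1)/3) = -17*(47 - 51*5/3)/29 = -17*(47 - 85)/29 = -17/29*(-38) = 646/29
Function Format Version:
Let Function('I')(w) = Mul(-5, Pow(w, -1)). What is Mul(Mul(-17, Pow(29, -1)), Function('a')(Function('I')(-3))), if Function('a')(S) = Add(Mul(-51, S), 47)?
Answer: Rational(646, 29) ≈ 22.276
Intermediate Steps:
Function('a')(S) = Add(47, Mul(-51, S))
Mul(Mul(-17, Pow(29, -1)), Function('a')(Function('I')(-3))) = Mul(Mul(-17, Pow(29, -1)), Add(47, Mul(-51, Mul(-5, Pow(-3, -1))))) = Mul(Mul(-17, Rational(1, 29)), Add(47, Mul(-51, Mul(-5, Rational(-1, 3))))) = Mul(Rational(-17, 29), Add(47, Mul(-51, Rational(5, 3)))) = Mul(Rational(-17, 29), Add(47, -85)) = Mul(Rational(-17, 29), -38) = Rational(646, 29)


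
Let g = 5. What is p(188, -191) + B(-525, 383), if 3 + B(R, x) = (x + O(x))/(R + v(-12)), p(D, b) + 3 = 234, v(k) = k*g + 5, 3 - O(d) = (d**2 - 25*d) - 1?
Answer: 268967/580 ≈ 463.74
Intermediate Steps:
O(d) = 4 - d**2 + 25*d (O(d) = 3 - ((d**2 - 25*d) - 1) = 3 - (-1 + d**2 - 25*d) = 3 + (1 - d**2 + 25*d) = 4 - d**2 + 25*d)
v(k) = 5 + 5*k (v(k) = k*5 + 5 = 5*k + 5 = 5 + 5*k)
p(D, b) = 231 (p(D, b) = -3 + 234 = 231)
B(R, x) = -3 + (4 - x**2 + 26*x)/(-55 + R) (B(R, x) = -3 + (x + (4 - x**2 + 25*x))/(R + (5 + 5*(-12))) = -3 + (4 - x**2 + 26*x)/(R + (5 - 60)) = -3 + (4 - x**2 + 26*x)/(R - 55) = -3 + (4 - x**2 + 26*x)/(-55 + R))
p(188, -191) + B(-525, 383) = 231 + (169 - 1*383**2 - 3*(-525) + 26*383)/(-55 - 525) = 231 + (169 - 1*146689 + 1575 + 9958)/(-580) = 231 - (169 - 146689 + 1575 + 9958)/580 = 231 - 1/580*(-134987) = 231 + 134987/580 = 268967/580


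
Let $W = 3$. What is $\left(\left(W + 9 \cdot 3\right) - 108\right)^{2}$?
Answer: $6084$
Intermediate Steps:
$\left(\left(W + 9 \cdot 3\right) - 108\right)^{2} = \left(\left(3 + 9 \cdot 3\right) - 108\right)^{2} = \left(\left(3 + 27\right) - 108\right)^{2} = \left(30 - 108\right)^{2} = \left(-78\right)^{2} = 6084$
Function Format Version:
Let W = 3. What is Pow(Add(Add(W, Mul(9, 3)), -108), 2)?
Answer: 6084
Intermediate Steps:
Pow(Add(Add(W, Mul(9, 3)), -108), 2) = Pow(Add(Add(3, Mul(9, 3)), -108), 2) = Pow(Add(Add(3, 27), -108), 2) = Pow(Add(30, -108), 2) = Pow(-78, 2) = 6084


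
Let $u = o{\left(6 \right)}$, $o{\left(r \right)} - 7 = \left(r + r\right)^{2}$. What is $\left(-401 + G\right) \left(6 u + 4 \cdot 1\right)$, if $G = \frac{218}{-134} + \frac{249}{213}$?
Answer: $- \frac{1737858850}{4757} \approx -3.6533 \cdot 10^{5}$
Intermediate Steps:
$o{\left(r \right)} = 7 + 4 r^{2}$ ($o{\left(r \right)} = 7 + \left(r + r\right)^{2} = 7 + \left(2 r\right)^{2} = 7 + 4 r^{2}$)
$G = - \frac{2178}{4757}$ ($G = 218 \left(- \frac{1}{134}\right) + 249 \cdot \frac{1}{213} = - \frac{109}{67} + \frac{83}{71} = - \frac{2178}{4757} \approx -0.45785$)
$u = 151$ ($u = 7 + 4 \cdot 6^{2} = 7 + 4 \cdot 36 = 7 + 144 = 151$)
$\left(-401 + G\right) \left(6 u + 4 \cdot 1\right) = \left(-401 - \frac{2178}{4757}\right) \left(6 \cdot 151 + 4 \cdot 1\right) = - \frac{1909735 \left(906 + 4\right)}{4757} = \left(- \frac{1909735}{4757}\right) 910 = - \frac{1737858850}{4757}$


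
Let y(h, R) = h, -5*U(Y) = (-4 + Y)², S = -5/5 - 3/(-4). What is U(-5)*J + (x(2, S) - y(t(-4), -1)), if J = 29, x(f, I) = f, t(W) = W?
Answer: -2319/5 ≈ -463.80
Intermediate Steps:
S = -¼ (S = -5*⅕ - 3*(-¼) = -1 + ¾ = -¼ ≈ -0.25000)
U(Y) = -(-4 + Y)²/5
U(-5)*J + (x(2, S) - y(t(-4), -1)) = -(-4 - 5)²/5*29 + (2 - 1*(-4)) = -⅕*(-9)²*29 + (2 + 4) = -⅕*81*29 + 6 = -81/5*29 + 6 = -2349/5 + 6 = -2319/5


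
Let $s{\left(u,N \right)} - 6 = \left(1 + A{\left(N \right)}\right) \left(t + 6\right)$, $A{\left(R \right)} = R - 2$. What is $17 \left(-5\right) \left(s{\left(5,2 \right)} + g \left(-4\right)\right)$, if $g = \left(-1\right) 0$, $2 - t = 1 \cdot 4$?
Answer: $-850$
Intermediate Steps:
$t = -2$ ($t = 2 - 1 \cdot 4 = 2 - 4 = -2$)
$A{\left(R \right)} = -2 + R$
$g = 0$
$s{\left(u,N \right)} = 2 + 4 N$ ($s{\left(u,N \right)} = 6 + \left(1 + \left(-2 + N\right)\right) \left(-2 + 6\right) = 6 + \left(-1 + N\right) 4 = 6 + \left(-4 + 4 N\right) = 2 + 4 N$)
$17 \left(-5\right) \left(s{\left(5,2 \right)} + g \left(-4\right)\right) = 17 \left(-5\right) \left(\left(2 + 4 \cdot 2\right) + 0 \left(-4\right)\right) = - 85 \left(\left(2 + 8\right) + 0\right) = - 85 \left(10 + 0\right) = \left(-85\right) 10 = -850$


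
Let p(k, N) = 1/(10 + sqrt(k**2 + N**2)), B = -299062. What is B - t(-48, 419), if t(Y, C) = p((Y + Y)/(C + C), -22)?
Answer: -10081039407763/33708864 - 419*sqrt(21243457)/33708864 ≈ -2.9906e+5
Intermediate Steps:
p(k, N) = 1/(10 + sqrt(N**2 + k**2))
t(Y, C) = 1/(10 + sqrt(484 + Y**2/C**2)) (t(Y, C) = 1/(10 + sqrt((-22)**2 + ((Y + Y)/(C + C))**2)) = 1/(10 + sqrt(484 + ((2*Y)/((2*C)))**2)) = 1/(10 + sqrt(484 + ((2*Y)*(1/(2*C)))**2)) = 1/(10 + sqrt(484 + (Y/C)**2)) = 1/(10 + sqrt(484 + Y**2/C**2)))
B - t(-48, 419) = -299062 - 1/(10 + sqrt(484 + (-48)**2/419**2)) = -299062 - 1/(10 + sqrt(484 + (1/175561)*2304)) = -299062 - 1/(10 + sqrt(484 + 2304/175561)) = -299062 - 1/(10 + sqrt(84973828/175561)) = -299062 - 1/(10 + 2*sqrt(21243457)/419)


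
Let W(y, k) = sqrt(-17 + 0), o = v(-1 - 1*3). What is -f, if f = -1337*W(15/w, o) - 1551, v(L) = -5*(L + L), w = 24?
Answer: 1551 + 1337*I*sqrt(17) ≈ 1551.0 + 5512.6*I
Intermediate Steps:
v(L) = -10*L
o = 40 (o = -10*(-1 - 1*3) = -10*(-1 - 3) = -10*(-4) = 40)
W(y, k) = I*sqrt(17) (W(y, k) = sqrt(-17) = I*sqrt(17))
f = -1551 - 1337*I*sqrt(17) (f = -1337*I*sqrt(17) - 1551 = -1551 - 1337*I*sqrt(17) ≈ -1551.0 - 5512.6*I)
-f = -(-1551 - 1337*I*sqrt(17)) = 1551 + 1337*I*sqrt(17)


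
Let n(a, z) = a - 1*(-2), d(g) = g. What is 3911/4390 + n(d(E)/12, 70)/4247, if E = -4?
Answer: 49852001/55932990 ≈ 0.89128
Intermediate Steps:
n(a, z) = 2 + a (n(a, z) = a + 2 = 2 + a)
3911/4390 + n(d(E)/12, 70)/4247 = 3911/4390 + (2 - 4/12)/4247 = 3911*(1/4390) + (2 - 4*1/12)*(1/4247) = 3911/4390 + (2 - ⅓)*(1/4247) = 3911/4390 + (5/3)*(1/4247) = 3911/4390 + 5/12741 = 49852001/55932990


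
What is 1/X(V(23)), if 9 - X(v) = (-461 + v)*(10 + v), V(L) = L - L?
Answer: 1/4619 ≈ 0.00021650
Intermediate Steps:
V(L) = 0
X(v) = 9 - (-461 + v)*(10 + v)
1/X(V(23)) = 1/(4619 - 1*0**2 + 451*0) = 1/(4619 - 1*0 + 0) = 1/(4619 + 0 + 0) = 1/4619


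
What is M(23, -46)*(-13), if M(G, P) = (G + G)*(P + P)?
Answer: 55016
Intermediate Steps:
M(G, P) = 4*G*P (M(G, P) = (2*G)*(2*P) = 4*G*P)
M(23, -46)*(-13) = (4*23*(-46))*(-13) = -4232*(-13) = 55016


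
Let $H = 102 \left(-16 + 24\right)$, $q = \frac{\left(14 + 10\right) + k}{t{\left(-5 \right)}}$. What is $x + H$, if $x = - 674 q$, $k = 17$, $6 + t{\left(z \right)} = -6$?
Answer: $\frac{18713}{6} \approx 3118.8$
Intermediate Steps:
$t{\left(z \right)} = -12$ ($t{\left(z \right)} = -6 - 6 = -12$)
$q = - \frac{41}{12}$ ($q = \frac{\left(14 + 10\right) + 17}{-12} = \left(24 + 17\right) \left(- \frac{1}{12}\right) = 41 \left(- \frac{1}{12}\right) = - \frac{41}{12} \approx -3.4167$)
$H = 816$ ($H = 102 \cdot 8 = 816$)
$x = \frac{13817}{6}$ ($x = \left(-674\right) \left(- \frac{41}{12}\right) = \frac{13817}{6} \approx 2302.8$)
$x + H = \frac{13817}{6} + 816 = \frac{18713}{6}$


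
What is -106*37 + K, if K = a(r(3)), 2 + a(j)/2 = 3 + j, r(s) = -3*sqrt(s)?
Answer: -3920 - 6*sqrt(3) ≈ -3930.4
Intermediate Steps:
a(j) = 2 + 2*j (a(j) = -4 + 2*(3 + j) = -4 + (6 + 2*j) = 2 + 2*j)
K = 2 - 6*sqrt(3) (K = 2 + 2*(-3*sqrt(3)) = 2 - 6*sqrt(3) ≈ -8.3923)
-106*37 + K = -106*37 + (2 - 6*sqrt(3)) = -3922 + (2 - 6*sqrt(3)) = -3920 - 6*sqrt(3)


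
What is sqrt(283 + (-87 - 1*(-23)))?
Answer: sqrt(219) ≈ 14.799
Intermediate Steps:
sqrt(283 + (-87 - 1*(-23))) = sqrt(283 + (-87 + 23)) = sqrt(283 - 64) = sqrt(219)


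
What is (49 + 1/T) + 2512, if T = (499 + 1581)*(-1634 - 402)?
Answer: 10845527679/4234880 ≈ 2561.0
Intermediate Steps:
T = -4234880 (T = 2080*(-2036) = -4234880)
(49 + 1/T) + 2512 = (49 + 1/(-4234880)) + 2512 = (49 - 1/4234880) + 2512 = 207509119/4234880 + 2512 = 10845527679/4234880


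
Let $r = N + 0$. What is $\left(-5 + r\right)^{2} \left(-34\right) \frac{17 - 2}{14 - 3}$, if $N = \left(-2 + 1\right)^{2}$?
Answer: $- \frac{8160}{11} \approx -741.82$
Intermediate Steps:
$N = 1$ ($N = \left(-1\right)^{2} = 1$)
$r = 1$ ($r = 1 + 0 = 1$)
$\left(-5 + r\right)^{2} \left(-34\right) \frac{17 - 2}{14 - 3} = \left(-5 + 1\right)^{2} \left(-34\right) \frac{17 - 2}{14 - 3} = \left(-4\right)^{2} \left(-34\right) \frac{15}{11} = 16 \left(-34\right) 15 \cdot \frac{1}{11} = \left(-544\right) \frac{15}{11} = - \frac{8160}{11}$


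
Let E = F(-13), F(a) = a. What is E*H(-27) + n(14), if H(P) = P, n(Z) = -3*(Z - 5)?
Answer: 324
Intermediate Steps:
n(Z) = 15 - 3*Z (n(Z) = -3*(-5 + Z) = 15 - 3*Z)
E = -13
E*H(-27) + n(14) = -13*(-27) + (15 - 3*14) = 351 + (15 - 42) = 351 - 27 = 324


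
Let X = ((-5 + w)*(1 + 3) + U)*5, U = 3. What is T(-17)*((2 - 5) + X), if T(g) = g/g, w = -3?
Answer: -148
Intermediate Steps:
T(g) = 1
X = -145 (X = ((-5 - 3)*(1 + 3) + 3)*5 = (-8*4 + 3)*5 = (-32 + 3)*5 = -29*5 = -145)
T(-17)*((2 - 5) + X) = 1*((2 - 5) - 145) = 1*(-3 - 145) = 1*(-148) = -148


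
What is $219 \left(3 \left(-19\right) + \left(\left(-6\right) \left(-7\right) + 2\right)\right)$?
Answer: $-2847$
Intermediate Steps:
$219 \left(3 \left(-19\right) + \left(\left(-6\right) \left(-7\right) + 2\right)\right) = 219 \left(-57 + \left(42 + 2\right)\right) = 219 \left(-57 + 44\right) = 219 \left(-13\right) = -2847$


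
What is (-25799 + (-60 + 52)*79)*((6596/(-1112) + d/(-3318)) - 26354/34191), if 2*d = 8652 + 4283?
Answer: 2403945953520761/10512638388 ≈ 2.2867e+5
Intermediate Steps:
d = 12935/2 (d = (8652 + 4283)/2 = (½)*12935 = 12935/2 ≈ 6467.5)
(-25799 + (-60 + 52)*79)*((6596/(-1112) + d/(-3318)) - 26354/34191) = (-25799 + (-60 + 52)*79)*((6596/(-1112) + (12935/2)/(-3318)) - 26354/34191) = (-25799 - 8*79)*((6596*(-1/1112) + (12935/2)*(-1/3318)) - 26354*1/34191) = (-25799 - 632)*((-1649/278 - 12935/6636) - 26354/34191) = -26431*(-7269347/922404 - 26354/34191) = -26431*(-90951759431/10512638388) = 2403945953520761/10512638388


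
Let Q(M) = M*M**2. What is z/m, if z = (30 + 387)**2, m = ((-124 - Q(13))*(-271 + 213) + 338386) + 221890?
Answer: 173889/694894 ≈ 0.25024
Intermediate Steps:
Q(M) = M**3
m = 694894 (m = ((-124 - 1*13**3)*(-271 + 213) + 338386) + 221890 = ((-124 - 1*2197)*(-58) + 338386) + 221890 = ((-124 - 2197)*(-58) + 338386) + 221890 = (-2321*(-58) + 338386) + 221890 = (134618 + 338386) + 221890 = 473004 + 221890 = 694894)
z = 173889 (z = 417**2 = 173889)
z/m = 173889/694894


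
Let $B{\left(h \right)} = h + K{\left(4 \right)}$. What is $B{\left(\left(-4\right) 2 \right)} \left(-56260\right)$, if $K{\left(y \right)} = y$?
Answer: $225040$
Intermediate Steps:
$B{\left(h \right)} = 4 + h$ ($B{\left(h \right)} = h + 4 = 4 + h$)
$B{\left(\left(-4\right) 2 \right)} \left(-56260\right) = \left(4 - 8\right) \left(-56260\right) = \left(-4\right) \left(-56260\right) = 225040$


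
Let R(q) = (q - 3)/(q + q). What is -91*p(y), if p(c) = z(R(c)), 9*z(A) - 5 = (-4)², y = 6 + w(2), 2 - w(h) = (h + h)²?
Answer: -637/3 ≈ -212.33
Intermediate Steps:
w(h) = 2 - 4*h² (w(h) = 2 - (h + h)² = 2 - (2*h)² = 2 - 4*h²)
y = -8 (y = 6 + (2 - 4*2²) = 6 + (2 - 4*4) = 6 + (2 - 16) = 6 - 14 = -8)
R(q) = (-3 + q)/(2*q) (R(q) = (-3 + q)/((2*q)) = (-3 + q)*(1/(2*q)) = (-3 + q)/(2*q))
z(A) = 7/3 (z(A) = 5/9 + (⅑)*(-4)² = 5/9 + (⅑)*16 = 5/9 + 16/9 = 7/3)
p(c) = 7/3
-91*p(y) = -91*7/3 = -637/3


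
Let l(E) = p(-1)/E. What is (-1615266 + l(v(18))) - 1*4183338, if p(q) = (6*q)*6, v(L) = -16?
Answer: -23194407/4 ≈ -5.7986e+6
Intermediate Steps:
p(q) = 36*q
l(E) = -36/E (l(E) = (36*(-1))/E = -36/E)
(-1615266 + l(v(18))) - 1*4183338 = (-1615266 - 36/(-16)) - 1*4183338 = (-1615266 - 36*(-1/16)) - 4183338 = (-1615266 + 9/4) - 4183338 = -6461055/4 - 4183338 = -23194407/4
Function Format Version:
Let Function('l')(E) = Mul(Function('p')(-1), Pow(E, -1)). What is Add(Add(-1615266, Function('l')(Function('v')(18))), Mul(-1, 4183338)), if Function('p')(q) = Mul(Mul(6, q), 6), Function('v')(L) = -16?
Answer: Rational(-23194407, 4) ≈ -5.7986e+6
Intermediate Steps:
Function('p')(q) = Mul(36, q)
Function('l')(E) = Mul(-36, Pow(E, -1)) (Function('l')(E) = Mul(Mul(36, -1), Pow(E, -1)) = Mul(-36, Pow(E, -1)))
Add(Add(-1615266, Function('l')(Function('v')(18))), Mul(-1, 4183338)) = Add(Add(-1615266, Mul(-36, Pow(-16, -1))), Mul(-1, 4183338)) = Add(Add(-1615266, Mul(-36, Rational(-1, 16))), -4183338) = Add(Add(-1615266, Rational(9, 4)), -4183338) = Add(Rational(-6461055, 4), -4183338) = Rational(-23194407, 4)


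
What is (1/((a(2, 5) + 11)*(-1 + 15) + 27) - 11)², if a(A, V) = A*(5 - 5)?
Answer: 3960100/32761 ≈ 120.88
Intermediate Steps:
a(A, V) = 0 (a(A, V) = A*0 = 0)
(1/((a(2, 5) + 11)*(-1 + 15) + 27) - 11)² = (1/((0 + 11)*(-1 + 15) + 27) - 11)² = (1/(11*14 + 27) - 11)² = (1/(154 + 27) - 11)² = (1/181 - 11)² = (-1990/181)² = 3960100/32761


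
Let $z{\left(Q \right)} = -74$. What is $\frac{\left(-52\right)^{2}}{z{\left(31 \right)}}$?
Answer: $- \frac{1352}{37} \approx -36.541$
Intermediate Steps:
$\frac{\left(-52\right)^{2}}{z{\left(31 \right)}} = \frac{\left(-52\right)^{2}}{-74} = 2704 \left(- \frac{1}{74}\right) = - \frac{1352}{37}$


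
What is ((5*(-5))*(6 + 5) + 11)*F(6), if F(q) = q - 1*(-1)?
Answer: -1848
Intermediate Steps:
F(q) = 1 + q (F(q) = q + 1 = 1 + q)
((5*(-5))*(6 + 5) + 11)*F(6) = ((5*(-5))*(6 + 5) + 11)*(1 + 6) = (-25*11 + 11)*7 = (-275 + 11)*7 = -264*7 = -1848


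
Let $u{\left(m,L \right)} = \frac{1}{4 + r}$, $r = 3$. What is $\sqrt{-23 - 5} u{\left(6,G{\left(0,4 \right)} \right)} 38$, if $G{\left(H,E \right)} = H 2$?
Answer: $\frac{76 i \sqrt{7}}{7} \approx 28.725 i$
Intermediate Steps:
$G{\left(H,E \right)} = 2 H$
$u{\left(m,L \right)} = \frac{1}{7}$ ($u{\left(m,L \right)} = \frac{1}{4 + 3} = \frac{1}{7}$)
$\sqrt{-23 - 5} u{\left(6,G{\left(0,4 \right)} \right)} 38 = \sqrt{-23 - 5} \cdot \frac{1}{7} \cdot 38 = \sqrt{-28} \cdot \frac{1}{7} \cdot 38 = 2 i \sqrt{7} \cdot \frac{1}{7} \cdot 38 = \frac{2 i \sqrt{7}}{7} \cdot 38 = \frac{76 i \sqrt{7}}{7}$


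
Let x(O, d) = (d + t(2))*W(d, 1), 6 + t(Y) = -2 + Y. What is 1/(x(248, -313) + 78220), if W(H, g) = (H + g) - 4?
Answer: 1/179024 ≈ 5.5858e-6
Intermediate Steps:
t(Y) = -8 + Y (t(Y) = -6 + (-2 + Y) = -8 + Y)
W(H, g) = -4 + H + g
x(O, d) = (-6 + d)*(-3 + d) (x(O, d) = (d + (-8 + 2))*(-4 + d + 1) = (d - 6)*(-3 + d) = (-6 + d)*(-3 + d))
1/(x(248, -313) + 78220) = 1/((-6 - 313)*(-3 - 313) + 78220) = 1/(-319*(-316) + 78220) = 1/(100804 + 78220) = 1/179024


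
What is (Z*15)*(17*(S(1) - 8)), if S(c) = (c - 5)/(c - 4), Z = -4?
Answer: 6800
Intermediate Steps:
S(c) = (-5 + c)/(-4 + c)
(Z*15)*(17*(S(1) - 8)) = (-4*15)*(17*((-5 + 1)/(-4 + 1) - 8)) = -1020*(-4/(-3) - 8) = -1020*(-⅓*(-4) - 8) = -1020*(4/3 - 8) = -1020*(-20)/3 = -60*(-340/3) = 6800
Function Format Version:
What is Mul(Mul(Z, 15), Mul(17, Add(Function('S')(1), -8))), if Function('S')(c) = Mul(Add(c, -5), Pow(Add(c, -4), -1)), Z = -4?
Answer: 6800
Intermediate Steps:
Function('S')(c) = Mul(Pow(Add(-4, c), -1), Add(-5, c)) (Function('S')(c) = Mul(Add(-5, c), Pow(Add(-4, c), -1)) = Mul(Pow(Add(-4, c), -1), Add(-5, c)))
Mul(Mul(Z, 15), Mul(17, Add(Function('S')(1), -8))) = Mul(Mul(-4, 15), Mul(17, Add(Mul(Pow(Add(-4, 1), -1), Add(-5, 1)), -8))) = Mul(-60, Mul(17, Add(Mul(Pow(-3, -1), -4), -8))) = Mul(-60, Mul(17, Add(Mul(Rational(-1, 3), -4), -8))) = Mul(-60, Mul(17, Add(Rational(4, 3), -8))) = Mul(-60, Mul(17, Rational(-20, 3))) = Mul(-60, Rational(-340, 3)) = 6800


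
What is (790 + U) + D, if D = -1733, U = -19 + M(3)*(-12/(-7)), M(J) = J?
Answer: -6698/7 ≈ -956.86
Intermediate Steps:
U = -97/7 (U = -19 + 3*(-12/(-7)) = -19 + 3*(-12*(-1/7)) = -19 + 3*(12/7) = -19 + 36/7 = -97/7 ≈ -13.857)
(790 + U) + D = (790 - 97/7) - 1733 = 5433/7 - 1733 = -6698/7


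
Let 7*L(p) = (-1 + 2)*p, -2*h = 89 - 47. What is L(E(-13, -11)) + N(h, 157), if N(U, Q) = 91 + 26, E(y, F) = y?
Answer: 806/7 ≈ 115.14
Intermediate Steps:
h = -21 (h = -(89 - 47)/2 = -½*42 = -21)
L(p) = p/7 (L(p) = ((-1 + 2)*p)/7 = (1*p)/7 = p/7)
N(U, Q) = 117
L(E(-13, -11)) + N(h, 157) = (⅐)*(-13) + 117 = -13/7 + 117 = 806/7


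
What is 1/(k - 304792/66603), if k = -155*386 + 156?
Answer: -66603/3974772214 ≈ -1.6756e-5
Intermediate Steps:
k = -59674 (k = -59830 + 156 = -59674)
1/(k - 304792/66603) = 1/(-59674 - 304792/66603) = 1/(-3974772214/66603) = -66603/3974772214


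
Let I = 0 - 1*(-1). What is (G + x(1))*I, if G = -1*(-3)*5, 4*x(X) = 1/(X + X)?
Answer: 121/8 ≈ 15.125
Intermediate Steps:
x(X) = 1/(8*X) (x(X) = 1/(4*(X + X)) = 1/(4*((2*X))) = (1/(2*X))/4 = 1/(8*X))
I = 1 (I = 0 + 1 = 1)
G = 15 (G = 3*5 = 15)
(G + x(1))*I = (15 + (⅛)/1)*1 = (15 + (⅛)*1)*1 = (15 + ⅛)*1 = (121/8)*1 = 121/8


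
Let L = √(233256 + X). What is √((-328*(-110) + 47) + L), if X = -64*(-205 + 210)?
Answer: √(36127 + 2*√58234) ≈ 191.34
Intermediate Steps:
X = -320 (X = -64*5 = -320)
L = 2*√58234 (L = √(233256 - 320) = √232936 = 2*√58234 ≈ 482.63)
√((-328*(-110) + 47) + L) = √((-328*(-110) + 47) + 2*√58234) = √((36080 + 47) + 2*√58234) = √(36127 + 2*√58234)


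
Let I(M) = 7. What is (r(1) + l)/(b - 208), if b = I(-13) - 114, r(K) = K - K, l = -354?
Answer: 118/105 ≈ 1.1238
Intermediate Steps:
r(K) = 0
b = -107 (b = 7 - 114 = -107)
(r(1) + l)/(b - 208) = (0 - 354)/(-107 - 208) = -354/(-315) = -354*(-1/315) = 118/105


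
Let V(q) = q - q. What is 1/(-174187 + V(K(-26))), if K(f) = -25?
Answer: -1/174187 ≈ -5.7410e-6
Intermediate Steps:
V(q) = 0
1/(-174187 + V(K(-26))) = 1/(-174187 + 0) = 1/(-174187) = -1/174187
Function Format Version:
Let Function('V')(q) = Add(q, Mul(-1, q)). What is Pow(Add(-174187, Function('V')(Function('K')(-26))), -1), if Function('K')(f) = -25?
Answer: Rational(-1, 174187) ≈ -5.7410e-6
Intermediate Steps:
Function('V')(q) = 0
Pow(Add(-174187, Function('V')(Function('K')(-26))), -1) = Pow(Add(-174187, 0), -1) = Pow(-174187, -1) = Rational(-1, 174187)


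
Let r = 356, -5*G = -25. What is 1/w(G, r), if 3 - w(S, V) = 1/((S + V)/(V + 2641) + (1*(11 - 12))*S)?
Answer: 14624/46869 ≈ 0.31202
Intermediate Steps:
G = 5 (G = -1/5*(-25) = 5)
w(S, V) = 3 - 1/(-S + (S + V)/(2641 + V)) (w(S, V) = 3 - 1/((S + V)/(V + 2641) + (1*(11 - 12))*S) = 3 - 1/((S + V)/(2641 + V) + (1*(-1))*S) = 3 - 1/((S + V)/(2641 + V) - S) = 3 - 1/(-S + (S + V)/(2641 + V)))
1/w(G, r) = 1/((2641 - 2*356 + 7920*5 + 3*5*356)/(-1*356 + 2640*5 + 5*356)) = 1/((2641 - 712 + 39600 + 5340)/(-356 + 13200 + 1780)) = 1/(46869/14624) = 14624/46869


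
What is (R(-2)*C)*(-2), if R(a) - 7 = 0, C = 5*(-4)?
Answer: 280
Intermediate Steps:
C = -20
R(a) = 7 (R(a) = 7 + 0 = 7)
(R(-2)*C)*(-2) = (7*(-20))*(-2) = -140*(-2) = 280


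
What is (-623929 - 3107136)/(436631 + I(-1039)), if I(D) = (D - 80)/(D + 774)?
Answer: -988732225/115708334 ≈ -8.5450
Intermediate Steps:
I(D) = (-80 + D)/(774 + D)
(-623929 - 3107136)/(436631 + I(-1039)) = (-623929 - 3107136)/(436631 + (-80 - 1039)/(774 - 1039)) = -3731065/(436631 - 1119/(-265)) = -3731065/(436631 - 1/265*(-1119)) = -3731065/(436631 + 1119/265) = -3731065/115708334/265 = -3731065*265/115708334 = -988732225/115708334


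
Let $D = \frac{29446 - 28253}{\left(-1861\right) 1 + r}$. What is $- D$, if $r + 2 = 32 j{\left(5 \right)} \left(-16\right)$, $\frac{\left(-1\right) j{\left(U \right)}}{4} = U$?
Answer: $- \frac{1193}{8377} \approx -0.14241$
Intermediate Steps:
$j{\left(U \right)} = - 4 U$
$r = 10238$ ($r = -2 + 32 \left(\left(-4\right) 5\right) \left(-16\right) = -2 + 32 \left(-20\right) \left(-16\right) = -2 - -10240 = -2 + 10240 = 10238$)
$D = \frac{1193}{8377}$ ($D = \frac{29446 - 28253}{\left(-1861\right) 1 + 10238} = \frac{1193}{-1861 + 10238} = \frac{1193}{8377} \approx 0.14241$)
$- D = \left(-1\right) \frac{1193}{8377} = - \frac{1193}{8377}$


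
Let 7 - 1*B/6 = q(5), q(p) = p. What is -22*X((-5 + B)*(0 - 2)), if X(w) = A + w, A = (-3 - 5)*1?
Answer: 484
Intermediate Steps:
A = -8 (A = -8*1 = -8)
B = 12 (B = 42 - 6*5 = 42 - 30 = 12)
X(w) = -8 + w
-22*X((-5 + B)*(0 - 2)) = -22*(-8 + (-5 + 12)*(0 - 2)) = -22*(-8 + 7*(-2)) = -22*(-8 - 14) = -22*(-22) = 484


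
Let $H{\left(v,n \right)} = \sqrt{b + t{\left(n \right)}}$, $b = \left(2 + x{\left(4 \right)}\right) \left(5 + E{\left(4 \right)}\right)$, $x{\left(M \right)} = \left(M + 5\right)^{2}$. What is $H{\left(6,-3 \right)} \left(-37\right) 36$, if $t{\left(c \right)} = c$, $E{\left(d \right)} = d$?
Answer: $- 2664 \sqrt{186} \approx -36332.0$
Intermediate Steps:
$x{\left(M \right)} = \left(5 + M\right)^{2}$
$b = 747$ ($b = \left(2 + \left(5 + 4\right)^{2}\right) \left(5 + 4\right) = \left(2 + 9^{2}\right) 9 = \left(2 + 81\right) 9 = 83 \cdot 9 = 747$)
$H{\left(v,n \right)} = \sqrt{747 + n}$
$H{\left(6,-3 \right)} \left(-37\right) 36 = \sqrt{747 - 3} \left(-37\right) 36 = \sqrt{744} \left(-37\right) 36 = 2 \sqrt{186} \left(-37\right) 36 = - 74 \sqrt{186} \cdot 36 = - 2664 \sqrt{186}$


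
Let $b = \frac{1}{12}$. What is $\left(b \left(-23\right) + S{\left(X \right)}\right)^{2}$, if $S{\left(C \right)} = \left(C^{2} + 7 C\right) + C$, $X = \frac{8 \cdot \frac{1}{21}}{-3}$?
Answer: $\frac{2143782601}{252047376} \approx 8.5055$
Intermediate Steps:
$b = \frac{1}{12} \approx 0.083333$
$X = - \frac{8}{63}$ ($X = 8 \cdot \frac{1}{21} \left(- \frac{1}{3}\right) = \frac{8}{21} \left(- \frac{1}{3}\right) = - \frac{8}{63} \approx -0.12698$)
$S{\left(C \right)} = C^{2} + 8 C$
$\left(b \left(-23\right) + S{\left(X \right)}\right)^{2} = \left(\frac{1}{12} \left(-23\right) - \frac{8 \left(8 - \frac{8}{63}\right)}{63}\right)^{2} = \left(- \frac{23}{12} - \frac{3968}{3969}\right)^{2} = \left(- \frac{46301}{15876}\right)^{2} = \frac{2143782601}{252047376}$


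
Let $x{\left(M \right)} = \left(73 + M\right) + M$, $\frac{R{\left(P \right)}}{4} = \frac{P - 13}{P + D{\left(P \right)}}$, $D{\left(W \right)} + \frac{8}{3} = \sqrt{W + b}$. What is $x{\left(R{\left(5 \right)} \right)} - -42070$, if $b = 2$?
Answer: $42239 - \frac{288 \sqrt{7}}{7} \approx 42130.0$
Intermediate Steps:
$D{\left(W \right)} = - \frac{8}{3} + \sqrt{2 + W}$ ($D{\left(W \right)} = - \frac{8}{3} + \sqrt{W + 2} = - \frac{8}{3} + \sqrt{2 + W}$)
$R{\left(P \right)} = \frac{4 \left(-13 + P\right)}{- \frac{8}{3} + P + \sqrt{2 + P}}$ ($R{\left(P \right)} = 4 \frac{P - 13}{P + \left(- \frac{8}{3} + \sqrt{2 + P}\right)} = 4 \frac{-13 + P}{- \frac{8}{3} + P + \sqrt{2 + P}} = \frac{4 \left(-13 + P\right)}{- \frac{8}{3} + P + \sqrt{2 + P}}$)
$x{\left(M \right)} = 73 + 2 M$
$x{\left(R{\left(5 \right)} \right)} - -42070 = \left(73 + 2 \frac{12 \left(-13 + 5\right)}{-8 + 3 \cdot 5 + 3 \sqrt{2 + 5}}\right) - -42070 = \left(73 + 2 \cdot 12 \frac{1}{-8 + 15 + 3 \sqrt{7}} \left(-8\right)\right) + 42070 = \left(73 + 2 \cdot 12 \frac{1}{7 + 3 \sqrt{7}} \left(-8\right)\right) + 42070 = \left(73 + 2 \left(- \frac{96}{7 + 3 \sqrt{7}}\right)\right) + 42070 = \left(73 - \frac{192}{7 + 3 \sqrt{7}}\right) + 42070 = 42143 - \frac{192}{7 + 3 \sqrt{7}}$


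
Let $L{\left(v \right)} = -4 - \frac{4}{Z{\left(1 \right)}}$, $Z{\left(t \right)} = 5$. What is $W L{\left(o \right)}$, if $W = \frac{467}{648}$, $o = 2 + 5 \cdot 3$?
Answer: $- \frac{467}{135} \approx -3.4593$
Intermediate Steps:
$o = 17$ ($o = 2 + 15 = 17$)
$L{\left(v \right)} = - \frac{24}{5}$ ($L{\left(v \right)} = -4 - \frac{4}{5} = - \frac{24}{5}$)
$W = \frac{467}{648}$ ($W = 467 \cdot \frac{1}{648} = \frac{467}{648} \approx 0.72068$)
$W L{\left(o \right)} = \frac{467}{648} \left(- \frac{24}{5}\right) = - \frac{467}{135}$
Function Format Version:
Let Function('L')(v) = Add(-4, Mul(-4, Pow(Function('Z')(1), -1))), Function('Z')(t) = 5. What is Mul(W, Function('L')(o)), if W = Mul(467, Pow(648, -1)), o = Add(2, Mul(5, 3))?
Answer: Rational(-467, 135) ≈ -3.4593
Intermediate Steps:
o = 17 (o = Add(2, 15) = 17)
Function('L')(v) = Rational(-24, 5) (Function('L')(v) = Add(-4, Mul(-4, Pow(5, -1))) = Add(-4, Mul(-4, Rational(1, 5))) = Add(-4, Rational(-4, 5)) = Rational(-24, 5))
W = Rational(467, 648) (W = Mul(467, Rational(1, 648)) = Rational(467, 648) ≈ 0.72068)
Mul(W, Function('L')(o)) = Mul(Rational(467, 648), Rational(-24, 5)) = Rational(-467, 135)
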